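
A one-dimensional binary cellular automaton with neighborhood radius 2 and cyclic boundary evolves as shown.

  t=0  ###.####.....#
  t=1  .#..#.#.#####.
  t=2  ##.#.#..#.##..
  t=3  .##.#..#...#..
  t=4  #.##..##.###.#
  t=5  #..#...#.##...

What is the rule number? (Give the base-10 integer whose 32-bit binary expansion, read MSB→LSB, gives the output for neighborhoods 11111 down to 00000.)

  [31] ##### => #  t=1,i=10
  [30] ####. => #  t=0,i=1
  [29] ###.# => .  t=0,i=2
  [28] ###.. => .  t=0,i=7
  [27] ##.## => .  t=0,i=3
  [26] ##.#. => #  t=2,i=2
  [25] ##..# => .  t=1,i=13
  [24] ##... => #  t=0,i=8
  [23] #.### => #  t=0,i=4
  [22] #.##. => .  t=2,i=10
  [21] #.#.# => .  t=1,i=6
  [20] #.#.. => .  t=2,i=5
  [19] #..## => .  t=2,i=13
  [18] #..#. => #  t=1,i=0
  [17] #...# => #  t=3,i=9
  [16] #.... => #  t=0,i=9
  [15] .#### => .  t=0,i=0
  [14] .###. => #  t=4,i=10
  [13] .##.# => #  t=2,i=1
  [12] .##.. => #  t=2,i=11
  [11] .#.## => .  t=1,i=7
  [10] .#.#. => #  t=1,i=5
  [9] .#..# => .  t=1,i=2
  [8] .#... => .  t=3,i=8
  [7] ..### => .  t=0,i=13
  [6] ..##. => .  t=2,i=0
  [5] ..#.# => .  t=1,i=4
  [4] ..#.. => #  t=1,i=1
  [3] ...## => #  t=0,i=12
  [2] ...#. => #  t=3,i=10
  [1] ....# => #  t=0,i=11
  [0] ..... => #  t=0,i=10
  bits 11000101100001110111010000011111 = 3313988639

3313988639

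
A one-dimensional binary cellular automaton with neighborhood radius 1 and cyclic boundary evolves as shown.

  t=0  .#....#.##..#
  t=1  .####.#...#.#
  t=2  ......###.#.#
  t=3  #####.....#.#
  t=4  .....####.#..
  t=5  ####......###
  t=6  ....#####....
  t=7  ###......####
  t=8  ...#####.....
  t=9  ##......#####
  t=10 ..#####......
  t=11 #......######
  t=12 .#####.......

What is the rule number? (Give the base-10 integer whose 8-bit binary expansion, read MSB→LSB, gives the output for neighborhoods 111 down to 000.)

  ### -> .   bit 7 = 0  t=1,i=2
  ##. -> .   bit 6 = 0  t=0,i=9
  #.# -> .   bit 5 = 0  t=0,i=0
  #.. -> #   bit 4 = 1  t=0,i=2
  .## -> .   bit 3 = 0  t=0,i=8
  .#. -> #   bit 2 = 1  t=0,i=1
  ..# -> .   bit 1 = 0  t=0,i=5
  ... -> #   bit 0 = 1  t=0,i=3
  bits 00010101 = 21

21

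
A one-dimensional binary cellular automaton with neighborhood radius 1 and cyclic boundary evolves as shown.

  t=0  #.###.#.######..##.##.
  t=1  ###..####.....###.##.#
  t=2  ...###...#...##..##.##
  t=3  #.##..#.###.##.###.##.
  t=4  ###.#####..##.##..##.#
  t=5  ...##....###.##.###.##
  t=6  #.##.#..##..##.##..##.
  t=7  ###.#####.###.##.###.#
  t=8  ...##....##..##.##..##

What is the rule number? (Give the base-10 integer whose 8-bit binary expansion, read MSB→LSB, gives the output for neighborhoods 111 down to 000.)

  ### -> .   bit 7 = 0  t=0,i=3
  ##. -> .   bit 6 = 0  t=0,i=4
  #.# -> #   bit 5 = 1  t=0,i=1
  #.. -> #   bit 4 = 1  t=0,i=14
  .## -> #   bit 3 = 1  t=0,i=2
  .#. -> #   bit 2 = 1  t=0,i=0
  ..# -> #   bit 1 = 1  t=0,i=15
  ... -> .   bit 0 = 0  t=1,i=10
  bits 00111110 = 62

62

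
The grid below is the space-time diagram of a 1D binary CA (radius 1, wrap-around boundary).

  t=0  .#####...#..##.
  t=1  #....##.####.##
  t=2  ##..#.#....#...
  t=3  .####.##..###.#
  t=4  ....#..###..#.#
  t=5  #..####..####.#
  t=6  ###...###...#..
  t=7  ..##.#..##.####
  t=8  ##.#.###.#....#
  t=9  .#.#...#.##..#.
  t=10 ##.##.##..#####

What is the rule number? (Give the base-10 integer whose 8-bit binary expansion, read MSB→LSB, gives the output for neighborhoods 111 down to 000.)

86

  ###|.  b7=0 t=0,i=2
  ##.|#  b6=1 t=0,i=5
  #.#|.  b5=0 t=1,i=7
  #..|#  b4=1 t=0,i=6
  .##|.  b3=0 t=0,i=1
  .#.|#  b2=1 t=0,i=9
  ..#|#  b1=1 t=0,i=0
  ...|.  b0=0 t=0,i=7
  bits 01010110 = 86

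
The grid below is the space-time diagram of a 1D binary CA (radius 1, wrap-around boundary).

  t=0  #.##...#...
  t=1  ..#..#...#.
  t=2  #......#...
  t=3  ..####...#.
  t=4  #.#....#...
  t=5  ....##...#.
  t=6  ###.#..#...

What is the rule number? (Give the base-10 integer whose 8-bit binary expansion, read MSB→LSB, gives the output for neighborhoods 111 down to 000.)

  ### -> .   bit 7 = 0  t=3,i=3
  ##. -> .   bit 6 = 0  t=0,i=3
  #.# -> .   bit 5 = 0  t=0,i=1
  #.. -> .   bit 4 = 0  t=0,i=4
  .## -> #   bit 3 = 1  t=0,i=2
  .#. -> .   bit 2 = 0  t=0,i=0
  ..# -> .   bit 1 = 0  t=0,i=6
  ... -> #   bit 0 = 1  t=0,i=5
  bits 00001001 = 9

9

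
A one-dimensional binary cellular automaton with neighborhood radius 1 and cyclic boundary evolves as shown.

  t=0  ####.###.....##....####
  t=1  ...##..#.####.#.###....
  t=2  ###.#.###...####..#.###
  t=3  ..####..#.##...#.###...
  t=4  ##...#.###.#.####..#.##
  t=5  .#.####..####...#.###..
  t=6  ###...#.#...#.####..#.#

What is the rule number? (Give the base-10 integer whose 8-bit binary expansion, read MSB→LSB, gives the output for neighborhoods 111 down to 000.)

103

  ### -> .   bit 7 = 0  t=0,i=0
  ##. -> #   bit 6 = 1  t=0,i=3
  #.# -> #   bit 5 = 1  t=0,i=4
  #.. -> .   bit 4 = 0  t=0,i=8
  .## -> .   bit 3 = 0  t=0,i=5
  .#. -> #   bit 2 = 1  t=1,i=7
  ..# -> #   bit 1 = 1  t=0,i=12
  ... -> #   bit 0 = 1  t=0,i=9
  bits 01100111 = 103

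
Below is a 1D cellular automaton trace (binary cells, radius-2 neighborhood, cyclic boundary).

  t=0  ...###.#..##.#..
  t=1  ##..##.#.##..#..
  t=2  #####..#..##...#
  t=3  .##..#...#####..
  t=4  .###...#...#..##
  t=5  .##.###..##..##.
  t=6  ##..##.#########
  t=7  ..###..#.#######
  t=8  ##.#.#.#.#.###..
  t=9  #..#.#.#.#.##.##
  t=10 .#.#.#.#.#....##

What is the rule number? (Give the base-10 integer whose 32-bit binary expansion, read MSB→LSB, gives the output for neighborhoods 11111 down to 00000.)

  ##### -> #   bit 31 = 1  t=2,i=1
  ####. -> .   bit 30 = 0  t=2,i=3
  ###.# -> #   bit 29 = 1  t=0,i=5
  ###.. -> .   bit 28 = 0  t=2,i=4
  ##.## -> .   bit 27 = 0  t=4,i=0
  ##.#. -> .   bit 26 = 0  t=0,i=6
  ##..# -> #   bit 25 = 1  t=1,i=2
  ##... -> #   bit 24 = 1  t=2,i=12
  #.### -> #   bit 23 = 1  t=4,i=1
  #.##. -> .   bit 22 = 0  t=1,i=9
  #.#.# -> #   bit 21 = 1  t=1,i=7
  #.#.. -> #   bit 20 = 1  t=0,i=7
  #..## -> #   bit 19 = 1  t=0,i=9
  #..#. -> .   bit 18 = 0  t=1,i=12
  #...# -> #   bit 17 = 1  t=2,i=13
  #.... -> .   bit 16 = 0  t=0,i=15
  .#### -> .   bit 15 = 0  t=2,i=0
  .###. -> #   bit 14 = 1  t=0,i=4
  .##.# -> .   bit 13 = 0  t=0,i=11
  .##.. -> #   bit 12 = 1  t=1,i=1
  .#.## -> .   bit 11 = 0  t=1,i=8
  .#.#. -> .   bit 10 = 0  t=8,i=4
  .#..# -> .   bit 9 = 0  t=0,i=8
  .#... -> .   bit 8 = 0  t=0,i=14
  ..### -> .   bit 7 = 0  t=0,i=3
  ..##. -> #   bit 6 = 1  t=0,i=10
  ..#.# -> #   bit 5 = 1  t=7,i=7
  ..#.. -> .   bit 4 = 0  t=1,i=13
  ...## -> .   bit 3 = 0  t=0,i=2
  ...#. -> #   bit 2 = 1  t=4,i=6
  ....# -> #   bit 1 = 1  t=0,i=1
  ..... -> #   bit 0 = 1  t=0,i=0
  bits 10100011101110100101000001100111 = 2746896487

2746896487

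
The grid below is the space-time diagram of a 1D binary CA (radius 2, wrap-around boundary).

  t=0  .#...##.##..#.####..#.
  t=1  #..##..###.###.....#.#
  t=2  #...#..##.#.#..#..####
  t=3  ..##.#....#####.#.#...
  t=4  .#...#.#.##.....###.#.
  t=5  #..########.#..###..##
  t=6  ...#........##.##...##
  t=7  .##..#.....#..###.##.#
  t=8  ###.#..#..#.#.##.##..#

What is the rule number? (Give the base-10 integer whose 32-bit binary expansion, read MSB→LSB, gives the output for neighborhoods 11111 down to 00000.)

  #####|.  b31=0 t=2,i=20
  ####.|.  b30=0 t=0,i=16
  ###.#|.  b29=0 t=1,i=9
  ###..|.  b28=0 t=0,i=17
  ##.##|#  b27=1 t=0,i=7
  ##.#.|.  b26=0 t=2,i=9
  ##..#|.  b25=0 t=0,i=10
  ##...|.  b24=0 t=1,i=14
  #.###|.  b23=0 t=0,i=14
  #.##.|#  b22=1 t=0,i=8
  #.#.#|#  b21=1 t=2,i=10
  #.#..|#  b20=1 t=2,i=12
  #..##|.  b19=0 t=1,i=2
  #..#.|#  b18=1 t=0,i=0
  #...#|#  b17=1 t=0,i=3
  #....|#  b16=1 t=1,i=15
  .####|.  b15=0 t=0,i=15
  .###.|#  b14=1 t=1,i=8
  .##.#|.  b13=0 t=0,i=6
  .##..|#  b12=1 t=0,i=9
  .#.##|#  b11=1 t=0,i=13
  .#.#.|#  b10=1 t=2,i=11
  .#..#|#  b9=1 t=0,i=21
  .#...|.  b8=0 t=0,i=2
  ..###|#  b7=1 t=1,i=7
  ..##.|.  b6=0 t=0,i=5
  ..#.#|#  b5=1 t=0,i=12
  ..#..|.  b4=0 t=0,i=1
  ...##|#  b3=1 t=0,i=4
  ...#.|#  b2=1 t=1,i=18
  ....#|.  b1=0 t=1,i=17
  .....|.  b0=0 t=1,i=16
  bits 00001000011101110101111010101100 = 142040748

142040748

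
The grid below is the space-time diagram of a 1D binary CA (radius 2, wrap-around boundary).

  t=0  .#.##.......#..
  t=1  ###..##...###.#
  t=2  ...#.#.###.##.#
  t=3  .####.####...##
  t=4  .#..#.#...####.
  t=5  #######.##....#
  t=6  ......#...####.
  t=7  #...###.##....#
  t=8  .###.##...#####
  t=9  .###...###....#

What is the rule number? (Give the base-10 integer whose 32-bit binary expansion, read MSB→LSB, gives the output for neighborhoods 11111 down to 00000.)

  #####|.  b31=0 t=5,i=1
  ####.|.  b30=0 t=1,i=1
  ###.#|#  b29=1 t=1,i=12
  ###..|.  b28=0 t=1,i=2
  ##.##|.  b27=0 t=1,i=13
  ##.#.|#  b26=1 t=2,i=13
  ##..#|#  b25=1 t=1,i=3
  ##...|#  b24=1 t=0,i=5
  #.###|#  b23=1 t=1,i=14
  #.##.|.  b22=0 t=0,i=3
  #.#.#|.  b21=0 t=2,i=5
  #.#..|#  b20=1 t=2,i=14
  #..##|.  b19=0 t=1,i=4
  #..#.|#  b18=1 t=4,i=0
  #...#|#  b17=1 t=0,i=14
  #....|#  b16=1 t=0,i=6
  .####|.  b15=0 t=1,i=0
  .###.|#  b14=1 t=1,i=11
  .##.#|.  b13=0 t=2,i=12
  .##..|.  b12=0 t=0,i=4
  .#.##|#  b11=1 t=0,i=2
  .#.#.|#  b10=1 t=2,i=4
  .#..#|#  b9=1 t=4,i=2
  .#...|.  b8=0 t=0,i=13
  ..###|.  b7=0 t=1,i=10
  ..##.|#  b6=1 t=1,i=5
  ..#.#|#  b5=1 t=0,i=1
  ..#..|#  b4=1 t=0,i=12
  ...##|#  b3=1 t=1,i=9
  ...#.|#  b2=1 t=0,i=0
  ....#|#  b1=1 t=0,i=10
  .....|.  b0=0 t=0,i=7
  bits 00100111100101110100111001111110 = 664227454

664227454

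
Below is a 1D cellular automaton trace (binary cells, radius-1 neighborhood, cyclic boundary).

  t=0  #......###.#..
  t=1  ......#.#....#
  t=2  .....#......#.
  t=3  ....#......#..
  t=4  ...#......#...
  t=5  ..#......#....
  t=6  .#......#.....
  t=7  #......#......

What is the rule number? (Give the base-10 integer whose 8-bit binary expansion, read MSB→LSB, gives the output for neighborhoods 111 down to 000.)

130

  [7] ### => #  t=0,i=8
  [6] ##. => .  t=0,i=9
  [5] #.# => .  t=0,i=10
  [4] #.. => .  t=0,i=1
  [3] .## => .  t=0,i=7
  [2] .#. => .  t=0,i=0
  [1] ..# => #  t=0,i=6
  [0] ... => .  t=0,i=2
  bits 10000010 = 130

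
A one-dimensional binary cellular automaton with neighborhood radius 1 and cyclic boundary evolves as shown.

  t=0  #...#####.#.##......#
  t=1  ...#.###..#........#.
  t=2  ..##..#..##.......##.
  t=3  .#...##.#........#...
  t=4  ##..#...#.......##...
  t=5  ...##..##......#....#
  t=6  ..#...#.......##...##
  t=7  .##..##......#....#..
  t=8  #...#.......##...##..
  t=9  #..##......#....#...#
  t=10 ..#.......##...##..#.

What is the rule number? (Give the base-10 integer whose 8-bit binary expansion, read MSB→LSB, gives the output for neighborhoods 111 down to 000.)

  nb ###: next=#  (t=0,i=5, bit7=1)
  nb ##.: next=.  (t=0,i=0, bit6=0)
  nb #.#: next=.  (t=0,i=9, bit5=0)
  nb #..: next=.  (t=0,i=1, bit4=0)
  nb .##: next=.  (t=0,i=4, bit3=0)
  nb .#.: next=#  (t=0,i=10, bit2=1)
  nb ..#: next=#  (t=0,i=3, bit1=1)
  nb ...: next=.  (t=0,i=2, bit0=0)
  bits 10000110 = 134

134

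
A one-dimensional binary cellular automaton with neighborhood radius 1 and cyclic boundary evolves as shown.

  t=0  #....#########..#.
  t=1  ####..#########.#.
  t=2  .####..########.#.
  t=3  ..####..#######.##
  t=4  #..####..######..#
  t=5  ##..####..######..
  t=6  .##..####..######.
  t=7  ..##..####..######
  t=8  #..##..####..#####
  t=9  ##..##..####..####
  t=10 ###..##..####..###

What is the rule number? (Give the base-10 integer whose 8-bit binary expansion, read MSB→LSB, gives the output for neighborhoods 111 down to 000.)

  nb ###: next=#  (t=0,i=6, bit7=1)
  nb ##.: next=#  (t=0,i=13, bit6=1)
  nb #.#: next=.  (t=0,i=17, bit5=0)
  nb #..: next=#  (t=0,i=1, bit4=1)
  nb .##: next=.  (t=0,i=5, bit3=0)
  nb .#.: next=#  (t=0,i=0, bit2=1)
  nb ..#: next=.  (t=0,i=4, bit1=0)
  nb ...: next=#  (t=0,i=2, bit0=1)
  bits 11010101 = 213

213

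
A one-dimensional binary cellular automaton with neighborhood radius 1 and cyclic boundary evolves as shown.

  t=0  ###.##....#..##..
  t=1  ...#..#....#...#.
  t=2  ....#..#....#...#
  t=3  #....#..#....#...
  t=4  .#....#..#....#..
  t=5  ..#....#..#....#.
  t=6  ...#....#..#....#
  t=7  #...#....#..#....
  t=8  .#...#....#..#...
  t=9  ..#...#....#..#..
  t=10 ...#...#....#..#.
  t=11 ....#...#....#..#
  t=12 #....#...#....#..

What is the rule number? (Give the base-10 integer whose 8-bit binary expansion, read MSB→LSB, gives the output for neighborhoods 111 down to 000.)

  nb ###: next=.  (t=0,i=1, bit7=0)
  nb ##.: next=.  (t=0,i=2, bit6=0)
  nb #.#: next=#  (t=0,i=3, bit5=1)
  nb #..: next=#  (t=0,i=6, bit4=1)
  nb .##: next=.  (t=0,i=0, bit3=0)
  nb .#.: next=.  (t=0,i=10, bit2=0)
  nb ..#: next=.  (t=0,i=9, bit1=0)
  nb ...: next=.  (t=0,i=7, bit0=0)
  bits 00110000 = 48

48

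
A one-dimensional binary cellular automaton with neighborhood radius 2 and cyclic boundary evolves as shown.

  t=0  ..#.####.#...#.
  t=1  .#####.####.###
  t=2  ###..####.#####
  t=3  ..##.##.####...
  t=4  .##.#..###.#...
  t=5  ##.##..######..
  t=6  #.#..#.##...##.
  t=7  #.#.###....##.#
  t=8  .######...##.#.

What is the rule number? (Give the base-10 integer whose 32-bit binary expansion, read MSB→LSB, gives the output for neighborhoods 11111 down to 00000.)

1052035580

  #####|.  b31=0 t=1,i=3
  ####.|.  b30=0 t=0,i=6
  ###.#|#  b29=1 t=0,i=7
  ###..|#  b28=1 t=2,i=2
  ##.##|#  b27=1 t=1,i=0
  ##.#.|#  b26=1 t=0,i=8
  ##..#|#  b25=1 t=2,i=3
  ##...|.  b24=0 t=3,i=12
  #.###|#  b23=1 t=0,i=4
  #.##.|.  b22=0 t=3,i=5
  #.#.#|#  b21=1 t=6,i=0
  #.#..|#  b20=1 t=0,i=9
  #..##|.  b19=0 t=2,i=4
  #..#.|#  b18=1 t=6,i=4
  #...#|.  b17=0 t=0,i=0
  #....|.  b16=0 t=3,i=13
  .####|#  b15=1 t=0,i=5
  .###.|#  b14=1 t=1,i=13
  .##.#|.  b13=0 t=3,i=3
  .##..|.  b12=0 t=5,i=4
  .#.##|#  b11=1 t=0,i=3
  .#.#.|.  b10=0 t=6,i=1
  .#..#|.  b9=0 t=4,i=5
  .#...|#  b8=1 t=0,i=10
  ..###|#  b7=1 t=2,i=5
  ..##.|#  b6=1 t=3,i=2
  ..#.#|#  b5=1 t=0,i=2
  ..#..|#  b4=1 t=0,i=13
  ...##|#  b3=1 t=3,i=1
  ...#.|#  b2=1 t=0,i=1
  ....#|.  b1=0 t=3,i=0
  .....|.  b0=0 t=3,i=14
  bits 00111110101101001100100111111100 = 1052035580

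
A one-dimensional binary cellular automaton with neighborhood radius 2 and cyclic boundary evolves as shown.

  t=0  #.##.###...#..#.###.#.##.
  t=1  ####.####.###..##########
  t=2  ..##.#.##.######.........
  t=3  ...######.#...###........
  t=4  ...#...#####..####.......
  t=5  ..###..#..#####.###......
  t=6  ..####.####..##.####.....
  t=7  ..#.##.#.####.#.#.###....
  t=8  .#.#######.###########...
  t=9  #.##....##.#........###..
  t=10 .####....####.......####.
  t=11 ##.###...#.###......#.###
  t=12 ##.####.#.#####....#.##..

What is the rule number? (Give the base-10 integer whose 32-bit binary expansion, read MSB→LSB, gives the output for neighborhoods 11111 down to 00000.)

2012774292

  nb #####: next=.  (t=1,i=0, bit31=0)
  nb ####.: next=#  (t=1,i=2, bit30=1)
  nb ###.#: next=#  (t=0,i=18, bit29=1)
  nb ###..: next=#  (t=0,i=7, bit28=1)
  nb ##.##: next=.  (t=0,i=4, bit27=0)
  nb ##.#.: next=#  (t=0,i=19, bit26=1)
  nb ##..#: next=#  (t=1,i=13, bit25=1)
  nb ##...: next=#  (t=0,i=8, bit24=1)
  nb #.###: next=#  (t=0,i=5, bit23=1)
  nb #.##.: next=#  (t=0,i=2, bit22=1)
  nb #.#.#: next=#  (t=0,i=0, bit21=1)
  nb #.#..: next=#  (t=3,i=10, bit20=1)
  nb #..##: next=#  (t=1,i=14, bit19=1)
  nb #..#.: next=.  (t=0,i=13, bit18=0)
  nb #...#: next=.  (t=0,i=9, bit17=0)
  nb #....: next=.  (t=2,i=17, bit16=0)
  nb .####: next=.  (t=1,i=6, bit15=0)
  nb .###.: next=#  (t=0,i=6, bit14=1)
  nb .##.#: next=#  (t=0,i=3, bit13=1)
  nb .##..: next=#  (t=9,i=3, bit12=1)
  nb .#.##: next=#  (t=0,i=1, bit11=1)
  nb .#.#.: next=#  (t=7,i=15, bit10=1)
  nb .#..#: next=#  (t=0,i=12, bit9=1)
  nb .#...: next=#  (t=3,i=11, bit8=1)
  nb ..###: next=#  (t=1,i=15, bit7=1)
  nb ..##.: next=.  (t=2,i=2, bit6=0)
  nb ..#.#: next=.  (t=0,i=14, bit5=0)
  nb ..#..: next=#  (t=0,i=11, bit4=1)
  nb ...##: next=.  (t=2,i=1, bit3=0)
  nb ...#.: next=#  (t=0,i=10, bit2=1)
  nb ....#: next=.  (t=2,i=0, bit1=0)
  nb .....: next=.  (t=2,i=18, bit0=0)
  bits 01110111111110000111111110010100 = 2012774292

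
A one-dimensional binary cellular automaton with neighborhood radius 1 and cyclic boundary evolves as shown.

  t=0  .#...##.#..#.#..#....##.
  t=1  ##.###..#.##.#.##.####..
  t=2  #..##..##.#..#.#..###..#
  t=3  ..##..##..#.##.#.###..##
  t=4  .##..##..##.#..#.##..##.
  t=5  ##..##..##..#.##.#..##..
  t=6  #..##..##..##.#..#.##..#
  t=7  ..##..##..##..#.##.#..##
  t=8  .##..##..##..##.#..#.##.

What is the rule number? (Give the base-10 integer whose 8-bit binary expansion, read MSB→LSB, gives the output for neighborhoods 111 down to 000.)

  ### -> #   bit 7 = 1  t=1,i=4
  ##. -> .   bit 6 = 0  t=0,i=6
  #.# -> .   bit 5 = 0  t=0,i=7
  #.. -> .   bit 4 = 0  t=0,i=2
  .## -> #   bit 3 = 1  t=0,i=5
  .#. -> #   bit 2 = 1  t=0,i=1
  ..# -> #   bit 1 = 1  t=0,i=0
  ... -> #   bit 0 = 1  t=0,i=3
  bits 10001111 = 143

143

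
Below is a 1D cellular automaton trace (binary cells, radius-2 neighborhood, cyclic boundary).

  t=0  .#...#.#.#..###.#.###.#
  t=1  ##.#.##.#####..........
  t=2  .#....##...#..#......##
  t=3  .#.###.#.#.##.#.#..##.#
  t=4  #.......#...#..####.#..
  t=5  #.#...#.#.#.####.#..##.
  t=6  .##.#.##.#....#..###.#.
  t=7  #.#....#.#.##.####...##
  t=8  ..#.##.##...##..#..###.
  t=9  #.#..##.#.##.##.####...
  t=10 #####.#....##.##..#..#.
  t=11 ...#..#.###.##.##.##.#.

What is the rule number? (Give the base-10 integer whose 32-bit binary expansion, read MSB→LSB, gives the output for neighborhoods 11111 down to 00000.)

1243297466

  [31] ##### => .  t=1,i=10
  [30] ####. => #  t=1,i=11
  [29] ###.# => .  t=0,i=14
  [28] ###.. => .  t=1,i=12
  [27] ##.## => #  t=1,i=7
  [26] ##.#. => .  t=0,i=15
  [25] ##..# => #  t=8,i=14
  [24] ##... => .  t=1,i=13
  [23] #.### => .  t=0,i=18
  [22] #.##. => .  t=1,i=5
  [21] #.#.# => .  t=0,i=7
  [20] #.#.. => #  t=0,i=1
  [19] #..## => #  t=0,i=11
  [18] #..#. => .  t=2,i=13
  [17] #...# => #  t=0,i=3
  [16] #.... => #  t=1,i=14
  [15] .#### => .  t=1,i=9
  [14] .###. => .  t=0,i=13
  [13] .##.# => #  t=1,i=1
  [12] .##.. => #  t=2,i=7
  [11] .#.## => .  t=0,i=17
  [10] .#.#. => #  t=0,i=0
  [9] .#..# => #  t=0,i=10
  [8] .#... => .  t=0,i=2
  [7] ..### => #  t=0,i=12
  [6] ..##. => .  t=1,i=0
  [5] ..#.# => #  t=0,i=5
  [4] ..#.. => #  t=2,i=11
  [3] ...## => #  t=1,i=22
  [2] ...#. => .  t=0,i=4
  [1] ....# => #  t=1,i=21
  [0] ..... => .  t=1,i=15
  bits 01001010000110110011011010111010 = 1243297466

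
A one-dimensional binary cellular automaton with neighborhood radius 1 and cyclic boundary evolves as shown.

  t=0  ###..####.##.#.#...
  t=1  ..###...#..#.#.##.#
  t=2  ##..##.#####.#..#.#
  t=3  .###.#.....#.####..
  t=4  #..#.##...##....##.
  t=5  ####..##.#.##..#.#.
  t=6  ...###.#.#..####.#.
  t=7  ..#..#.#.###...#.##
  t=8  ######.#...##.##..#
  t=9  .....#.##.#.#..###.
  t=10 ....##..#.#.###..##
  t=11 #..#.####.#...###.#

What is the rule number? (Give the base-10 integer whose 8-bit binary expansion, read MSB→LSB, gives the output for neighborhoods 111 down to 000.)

  [7] ### => .  t=0,i=1
  [6] ##. => #  t=0,i=2
  [5] #.# => .  t=0,i=9
  [4] #.. => #  t=0,i=3
  [3] .## => .  t=0,i=0
  [2] .#. => #  t=0,i=13
  [1] ..# => #  t=0,i=4
  [0] ... => .  t=0,i=17
  bits 01010110 = 86

86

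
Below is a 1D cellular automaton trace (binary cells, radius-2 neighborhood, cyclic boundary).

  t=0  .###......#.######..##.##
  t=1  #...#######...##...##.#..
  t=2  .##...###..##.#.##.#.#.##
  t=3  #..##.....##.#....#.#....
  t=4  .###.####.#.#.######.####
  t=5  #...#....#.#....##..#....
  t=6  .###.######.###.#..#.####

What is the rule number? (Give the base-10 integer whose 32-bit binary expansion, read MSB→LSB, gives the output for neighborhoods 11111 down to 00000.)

2366572391

  #####|#  b31=1 t=0,i=14
  ####.|.  b30=0 t=0,i=16
  ###.#|.  b29=0 t=4,i=3
  ###..|.  b28=0 t=0,i=3
  ##.##|#  b27=1 t=0,i=0
  ##.#.|#  b26=1 t=1,i=21
  ##..#|.  b25=0 t=0,i=18
  ##...|#  b24=1 t=0,i=4
  #.###|.  b23=0 t=0,i=1
  #.##.|.  b22=0 t=0,i=23
  #.#.#|.  b21=0 t=2,i=14
  #.#..|.  b20=0 t=1,i=22
  #..##|#  b19=1 t=0,i=19
  #..#.|#  b18=1 t=1,i=24
  #...#|#  b17=1 t=1,i=2
  #....|#  b16=1 t=0,i=5
  .####|.  b15=0 t=0,i=13
  .###.|.  b14=0 t=0,i=2
  .##.#|.  b13=0 t=0,i=21
  .##..|.  b12=0 t=1,i=15
  .#.##|.  b11=0 t=0,i=11
  .#.#.|#  b10=1 t=2,i=20
  .#..#|#  b9=1 t=1,i=23
  .#...|#  b8=1 t=1,i=1
  ..###|.  b7=0 t=1,i=4
  ..##.|#  b6=1 t=0,i=20
  ..#.#|#  b5=1 t=0,i=10
  ..#..|.  b4=0 t=1,i=0
  ...##|.  b3=0 t=1,i=3
  ...#.|#  b2=1 t=0,i=9
  ....#|#  b1=1 t=0,i=8
  .....|#  b0=1 t=0,i=6
  bits 10001101000011110000011101100111 = 2366572391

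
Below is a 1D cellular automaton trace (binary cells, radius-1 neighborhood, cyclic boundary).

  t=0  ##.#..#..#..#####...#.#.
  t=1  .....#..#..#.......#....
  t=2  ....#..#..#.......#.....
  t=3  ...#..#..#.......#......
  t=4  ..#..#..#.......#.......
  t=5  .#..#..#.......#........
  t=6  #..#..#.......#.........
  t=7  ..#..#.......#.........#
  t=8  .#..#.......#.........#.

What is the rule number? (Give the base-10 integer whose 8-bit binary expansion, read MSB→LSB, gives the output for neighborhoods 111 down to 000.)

  nb ###: next=.  (t=0,i=13, bit7=0)
  nb ##.: next=.  (t=0,i=1, bit6=0)
  nb #.#: next=.  (t=0,i=2, bit5=0)
  nb #..: next=.  (t=0,i=4, bit4=0)
  nb .##: next=.  (t=0,i=0, bit3=0)
  nb .#.: next=.  (t=0,i=3, bit2=0)
  nb ..#: next=#  (t=0,i=5, bit1=1)
  nb ...: next=.  (t=0,i=18, bit0=0)
  bits 00000010 = 2

2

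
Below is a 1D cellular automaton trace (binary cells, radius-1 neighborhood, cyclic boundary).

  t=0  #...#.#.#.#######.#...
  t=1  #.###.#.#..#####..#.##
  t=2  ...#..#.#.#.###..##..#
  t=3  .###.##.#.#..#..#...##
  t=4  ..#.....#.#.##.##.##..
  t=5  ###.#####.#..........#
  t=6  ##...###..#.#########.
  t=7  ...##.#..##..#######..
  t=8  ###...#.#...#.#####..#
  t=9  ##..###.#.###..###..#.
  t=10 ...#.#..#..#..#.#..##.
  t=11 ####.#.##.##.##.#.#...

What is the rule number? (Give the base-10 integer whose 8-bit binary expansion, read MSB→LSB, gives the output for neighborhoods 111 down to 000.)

135

  [7] ### => #  t=0,i=11
  [6] ##. => .  t=0,i=16
  [5] #.# => .  t=0,i=5
  [4] #.. => .  t=0,i=1
  [3] .## => .  t=0,i=10
  [2] .#. => #  t=0,i=0
  [1] ..# => #  t=0,i=3
  [0] ... => #  t=0,i=2
  bits 10000111 = 135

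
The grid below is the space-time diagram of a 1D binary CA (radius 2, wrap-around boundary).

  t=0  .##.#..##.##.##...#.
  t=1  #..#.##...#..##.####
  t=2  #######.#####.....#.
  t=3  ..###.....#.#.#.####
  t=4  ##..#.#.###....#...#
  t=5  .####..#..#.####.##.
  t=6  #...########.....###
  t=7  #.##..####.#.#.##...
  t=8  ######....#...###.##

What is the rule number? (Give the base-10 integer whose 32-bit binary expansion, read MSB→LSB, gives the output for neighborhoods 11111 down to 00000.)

2521766462

  [31] ##### => #  t=1,i=18
  [30] ####. => .  t=1,i=19
  [29] ###.# => .  t=2,i=6
  [28] ###.. => #  t=1,i=0
  [27] ##.## => .  t=0,i=9
  [26] ##.#. => #  t=0,i=3
  [25] ##..# => #  t=1,i=1
  [24] ##... => .  t=0,i=15
  [23] #.### => .  t=1,i=16
  [22] #.##. => #  t=0,i=10
  [21] #.#.# => .  t=3,i=12
  [20] #.#.. => .  t=0,i=4
  [19] #..## => #  t=0,i=0
  [18] #..#. => #  t=1,i=2
  [17] #...# => #  t=0,i=16
  [16] #.... => #  t=2,i=14
  [15] .#### => .  t=1,i=17
  [14] .###. => .  t=3,i=3
  [13] .##.# => .  t=0,i=2
  [12] .##.. => #  t=0,i=14
  [11] .#.## => #  t=1,i=4
  [10] .#.#. => .  t=3,i=11
  [9] .#..# => #  t=0,i=5
  [8] .#... => .  t=4,i=16
  [7] ..### => .  t=3,i=2
  [6] ..##. => .  t=0,i=1
  [5] ..#.# => #  t=1,i=3
  [4] ..#.. => #  t=0,i=18
  [3] ...## => #  t=4,i=18
  [2] ...#. => #  t=0,i=17
  [1] ....# => #  t=2,i=16
  [0] ..... => .  t=2,i=15
  bits 10010110010011110001101000111110 = 2521766462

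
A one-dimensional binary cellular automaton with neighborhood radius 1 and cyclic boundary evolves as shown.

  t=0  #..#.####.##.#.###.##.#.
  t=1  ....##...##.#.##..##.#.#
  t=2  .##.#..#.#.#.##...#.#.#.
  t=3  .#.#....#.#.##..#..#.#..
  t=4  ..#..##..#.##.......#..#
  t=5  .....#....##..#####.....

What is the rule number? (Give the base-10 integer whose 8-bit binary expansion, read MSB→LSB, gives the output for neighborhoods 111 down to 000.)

  nb ###: next=.  (t=0,i=6, bit7=0)
  nb ##.: next=.  (t=0,i=8, bit6=0)
  nb #.#: next=#  (t=0,i=4, bit5=1)
  nb #..: next=.  (t=0,i=1, bit4=0)
  nb .##: next=#  (t=0,i=5, bit3=1)
  nb .#.: next=.  (t=0,i=0, bit2=0)
  nb ..#: next=.  (t=0,i=2, bit1=0)
  nb ...: next=#  (t=1,i=1, bit0=1)
  bits 00101001 = 41

41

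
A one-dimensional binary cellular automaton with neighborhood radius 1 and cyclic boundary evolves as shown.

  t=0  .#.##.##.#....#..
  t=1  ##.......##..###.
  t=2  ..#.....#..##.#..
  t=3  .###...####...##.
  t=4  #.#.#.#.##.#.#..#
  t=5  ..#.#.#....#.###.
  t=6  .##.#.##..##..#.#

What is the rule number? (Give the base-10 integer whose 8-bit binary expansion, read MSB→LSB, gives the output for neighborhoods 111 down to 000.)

150

  ###|#  b7=1 t=1,i=14
  ##.|.  b6=0 t=0,i=4
  #.#|.  b5=0 t=0,i=2
  #..|#  b4=1 t=0,i=10
  .##|.  b3=0 t=0,i=3
  .#.|#  b2=1 t=0,i=1
  ..#|#  b1=1 t=0,i=0
  ...|.  b0=0 t=0,i=11
  bits 10010110 = 150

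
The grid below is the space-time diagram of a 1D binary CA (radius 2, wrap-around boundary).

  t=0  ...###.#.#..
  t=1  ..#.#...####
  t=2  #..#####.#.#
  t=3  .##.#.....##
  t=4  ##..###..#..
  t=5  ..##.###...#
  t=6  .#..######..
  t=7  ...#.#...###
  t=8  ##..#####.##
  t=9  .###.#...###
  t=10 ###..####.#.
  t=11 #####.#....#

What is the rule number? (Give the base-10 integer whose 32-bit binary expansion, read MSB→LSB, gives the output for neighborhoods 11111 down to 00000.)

467389704

  ##### -> .   bit 31 = 0  t=2,i=5
  ####. -> .   bit 30 = 0  t=1,i=10
  ###.# -> .   bit 29 = 0  t=0,i=5
  ###.. -> #   bit 28 = 1  t=1,i=11
  ##.## -> #   bit 27 = 1  t=3,i=0
  ##.#. -> .   bit 26 = 0  t=0,i=6
  ##..# -> #   bit 25 = 1  t=1,i=0
  ##... -> #   bit 24 = 1  t=5,i=8
  #.### -> #   bit 23 = 1  t=5,i=5
  #.##. -> #   bit 22 = 1  t=2,i=11
  #.#.# -> .   bit 21 = 0  t=0,i=7
  #.#.. -> #   bit 20 = 1  t=0,i=9
  #..## -> #   bit 19 = 1  t=2,i=2
  #..#. -> .   bit 18 = 0  t=1,i=1
  #...# -> #   bit 17 = 1  t=1,i=6
  #.... -> #   bit 16 = 1  t=0,i=11
  .#### -> #   bit 15 = 1  t=1,i=9
  .###. -> #   bit 14 = 1  t=0,i=4
  .##.# -> .   bit 13 = 0  t=3,i=2
  .##.. -> .   bit 12 = 0  t=2,i=0
  .#.## -> #   bit 11 = 1  t=2,i=10
  .#.#. -> #   bit 10 = 1  t=0,i=8
  .#..# -> .   bit 9 = 0  t=4,i=10
  .#... -> #   bit 8 = 1  t=0,i=10
  ..### -> .   bit 7 = 0  t=0,i=3
  ..##. -> .   bit 6 = 0  t=3,i=10
  ..#.# -> .   bit 5 = 0  t=1,i=2
  ..#.. -> .   bit 4 = 0  t=4,i=9
  ...## -> #   bit 3 = 1  t=0,i=2
  ...#. -> .   bit 2 = 0  t=5,i=10
  ....# -> .   bit 1 = 0  t=0,i=1
  ..... -> .   bit 0 = 0  t=0,i=0
  bits 00011011110110111100110100001000 = 467389704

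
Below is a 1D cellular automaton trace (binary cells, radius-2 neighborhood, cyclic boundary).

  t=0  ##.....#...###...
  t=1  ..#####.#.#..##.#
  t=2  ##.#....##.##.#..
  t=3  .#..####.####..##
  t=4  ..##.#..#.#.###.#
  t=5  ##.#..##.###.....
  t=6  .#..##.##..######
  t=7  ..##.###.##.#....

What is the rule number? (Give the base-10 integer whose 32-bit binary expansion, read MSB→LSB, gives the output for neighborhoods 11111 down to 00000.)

  ##### -> .   bit 31 = 0  t=1,i=4
  ####. -> .   bit 30 = 0  t=1,i=5
  ###.# -> .   bit 29 = 0  t=1,i=6
  ###.. -> #   bit 28 = 1  t=0,i=13
  ##.## -> #   bit 27 = 1  t=2,i=10
  ##.#. -> .   bit 26 = 0  t=1,i=7
  ##..# -> #   bit 25 = 1  t=3,i=13
  ##... -> #   bit 24 = 1  t=0,i=2
  #.### -> .   bit 23 = 0  t=3,i=9
  #.##. -> #   bit 22 = 1  t=2,i=11
  #.#.# -> #   bit 21 = 1  t=1,i=8
  #.#.. -> .   bit 20 = 0  t=1,i=10
  #..## -> #   bit 19 = 1  t=1,i=1
  #..#. -> #   bit 18 = 1  t=4,i=7
  #...# -> .   bit 17 = 0  t=0,i=9
  #.... -> #   bit 16 = 1  t=0,i=3
  .#### -> #   bit 15 = 1  t=1,i=3
  .###. -> .   bit 14 = 0  t=0,i=12
  .##.# -> #   bit 13 = 1  t=1,i=14
  .##.. -> .   bit 12 = 0  t=0,i=1
  .#.## -> #   bit 11 = 1  t=4,i=11
  .#.#. -> #   bit 10 = 1  t=1,i=9
  .#..# -> #   bit 9 = 1  t=1,i=0
  .#... -> #   bit 8 = 1  t=0,i=8
  ..### -> .   bit 7 = 0  t=0,i=11
  ..##. -> .   bit 6 = 0  t=0,i=0
  ..#.# -> .   bit 5 = 0  t=4,i=8
  ..#.. -> .   bit 4 = 0  t=0,i=7
  ...## -> #   bit 3 = 1  t=0,i=10
  ...#. -> #   bit 2 = 1  t=0,i=6
  ....# -> #   bit 1 = 1  t=0,i=5
  ..... -> #   bit 0 = 1  t=0,i=4
  bits 00011011011011011010111100001111 = 460173071

460173071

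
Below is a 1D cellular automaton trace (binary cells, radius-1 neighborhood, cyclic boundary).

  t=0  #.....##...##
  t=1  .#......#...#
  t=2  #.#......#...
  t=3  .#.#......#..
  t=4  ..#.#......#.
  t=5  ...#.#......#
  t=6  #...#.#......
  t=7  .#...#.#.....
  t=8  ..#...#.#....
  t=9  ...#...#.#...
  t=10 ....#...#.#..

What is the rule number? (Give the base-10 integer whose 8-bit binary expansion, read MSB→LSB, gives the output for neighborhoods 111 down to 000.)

  ###|#  b7=1 t=0,i=12
  ##.|.  b6=0 t=0,i=0
  #.#|#  b5=1 t=1,i=0
  #..|#  b4=1 t=0,i=1
  .##|.  b3=0 t=0,i=6
  .#.|.  b2=0 t=1,i=1
  ..#|.  b1=0 t=0,i=5
  ...|.  b0=0 t=0,i=2
  bits 10110000 = 176

176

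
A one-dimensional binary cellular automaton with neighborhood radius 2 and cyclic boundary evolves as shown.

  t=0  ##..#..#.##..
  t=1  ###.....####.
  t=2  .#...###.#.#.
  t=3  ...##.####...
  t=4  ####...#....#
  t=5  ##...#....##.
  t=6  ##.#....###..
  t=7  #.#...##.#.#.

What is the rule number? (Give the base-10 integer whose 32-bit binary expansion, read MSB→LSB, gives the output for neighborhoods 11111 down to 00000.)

2791495755

  nb #####: next=#  (t=4,i=1, bit31=1)
  nb ####.: next=.  (t=1,i=10, bit30=0)
  nb ###.#: next=#  (t=1,i=11, bit29=1)
  nb ###..: next=.  (t=1,i=2, bit28=0)
  nb ##.##: next=.  (t=1,i=12, bit27=0)
  nb ##.#.: next=#  (t=2,i=8, bit26=1)
  nb ##..#: next=#  (t=0,i=2, bit25=1)
  nb ##...: next=.  (t=1,i=3, bit24=0)
  nb #.###: next=.  (t=1,i=0, bit23=0)
  nb #.##.: next=#  (t=0,i=9, bit22=1)
  nb #.#.#: next=#  (t=2,i=9, bit21=1)
  nb #.#..: next=.  (t=2,i=11, bit20=0)
  nb #..##: next=.  (t=0,i=12, bit19=0)
  nb #..#.: next=.  (t=0,i=3, bit18=0)
  nb #...#: next=#  (t=2,i=3, bit17=1)
  nb #....: next=.  (t=1,i=4, bit16=0)
  nb .####: next=#  (t=1,i=9, bit15=1)
  nb .###.: next=#  (t=1,i=1, bit14=1)
  nb .##.#: next=.  (t=3,i=4, bit13=0)
  nb .##..: next=#  (t=0,i=1, bit12=1)
  nb .#.##: next=#  (t=0,i=8, bit11=1)
  nb .#.#.: next=.  (t=2,i=10, bit10=0)
  nb .#..#: next=.  (t=0,i=5, bit9=0)
  nb .#...: next=.  (t=2,i=2, bit8=0)
  nb ..###: next=.  (t=1,i=8, bit7=0)
  nb ..##.: next=#  (t=0,i=0, bit6=1)
  nb ..#.#: next=.  (t=0,i=7, bit5=0)
  nb ..#..: next=.  (t=0,i=4, bit4=0)
  nb ...##: next=#  (t=1,i=7, bit3=1)
  nb ...#.: next=.  (t=4,i=6, bit2=0)
  nb ....#: next=#  (t=1,i=6, bit1=1)
  nb .....: next=#  (t=1,i=5, bit0=1)
  bits 10100110011000101101100001001011 = 2791495755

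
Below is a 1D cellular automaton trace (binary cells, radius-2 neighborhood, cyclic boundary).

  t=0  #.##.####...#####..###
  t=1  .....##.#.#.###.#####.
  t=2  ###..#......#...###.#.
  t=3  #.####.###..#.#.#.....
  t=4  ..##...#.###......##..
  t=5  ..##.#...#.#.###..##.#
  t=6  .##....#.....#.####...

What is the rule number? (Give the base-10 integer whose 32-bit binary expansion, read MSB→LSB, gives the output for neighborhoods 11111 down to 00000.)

  #####|#  b31=1 t=0,i=14
  ####.|.  b30=0 t=0,i=7
  ###.#|.  b29=0 t=0,i=0
  ###..|#  b28=1 t=0,i=8
  ##.##|.  b27=0 t=0,i=1
  ##.#.|.  b26=0 t=1,i=7
  ##..#|#  b25=1 t=0,i=17
  ##...|.  b24=0 t=0,i=9
  #.###|#  b23=1 t=0,i=5
  #.##.|.  b22=0 t=0,i=2
  #.#.#|.  b21=0 t=1,i=8
  #.#..|.  b20=0 t=3,i=16
  #..##|#  b19=1 t=0,i=18
  #..#.|#  b18=1 t=2,i=4
  #...#|#  b17=1 t=0,i=10
  #....|#  b16=1 t=1,i=0
  .####|#  b15=1 t=0,i=6
  .###.|.  b14=0 t=1,i=13
  .##.#|.  b13=0 t=0,i=3
  .##..|#  b12=1 t=4,i=3
  .#.##|.  b11=0 t=1,i=11
  .#.#.|.  b10=0 t=1,i=9
  .#..#|.  b9=0 t=5,i=0
  .#...|.  b8=0 t=2,i=6
  ..###|#  b7=1 t=0,i=12
  ..##.|#  b6=1 t=1,i=5
  ..#.#|.  b5=0 t=3,i=0
  ..#..|#  b4=1 t=2,i=5
  ...##|.  b3=0 t=0,i=11
  ...#.|.  b2=0 t=2,i=11
  ....#|.  b1=0 t=1,i=3
  .....|#  b0=1 t=1,i=1
  bits 10010010100011111001000011010001 = 2458882257

2458882257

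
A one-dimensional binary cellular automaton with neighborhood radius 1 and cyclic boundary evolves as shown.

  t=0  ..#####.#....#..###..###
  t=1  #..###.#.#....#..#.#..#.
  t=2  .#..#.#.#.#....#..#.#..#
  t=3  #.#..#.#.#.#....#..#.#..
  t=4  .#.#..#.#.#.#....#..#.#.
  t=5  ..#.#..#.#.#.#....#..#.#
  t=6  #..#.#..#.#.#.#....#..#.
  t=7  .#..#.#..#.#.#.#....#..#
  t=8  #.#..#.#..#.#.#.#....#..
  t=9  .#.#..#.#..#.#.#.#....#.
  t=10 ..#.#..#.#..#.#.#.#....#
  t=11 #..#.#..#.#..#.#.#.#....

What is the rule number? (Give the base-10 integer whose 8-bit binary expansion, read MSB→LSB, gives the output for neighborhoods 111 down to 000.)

176

  nb ###: next=#  (t=0,i=3, bit7=1)
  nb ##.: next=.  (t=0,i=6, bit6=0)
  nb #.#: next=#  (t=0,i=7, bit5=1)
  nb #..: next=#  (t=0,i=0, bit4=1)
  nb .##: next=.  (t=0,i=2, bit3=0)
  nb .#.: next=.  (t=0,i=8, bit2=0)
  nb ..#: next=.  (t=0,i=1, bit1=0)
  nb ...: next=.  (t=0,i=10, bit0=0)
  bits 10110000 = 176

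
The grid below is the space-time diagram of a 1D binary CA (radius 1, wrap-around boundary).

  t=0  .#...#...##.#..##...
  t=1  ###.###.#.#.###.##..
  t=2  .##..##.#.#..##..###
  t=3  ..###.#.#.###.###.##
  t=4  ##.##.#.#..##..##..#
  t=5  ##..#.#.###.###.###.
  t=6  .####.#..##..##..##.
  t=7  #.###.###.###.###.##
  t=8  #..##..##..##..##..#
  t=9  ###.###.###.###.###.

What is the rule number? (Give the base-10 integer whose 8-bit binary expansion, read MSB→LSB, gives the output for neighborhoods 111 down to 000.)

214

  ###|#  b7=1 t=1,i=1
  ##.|#  b6=1 t=0,i=10
  #.#|.  b5=0 t=0,i=11
  #..|#  b4=1 t=0,i=2
  .##|.  b3=0 t=0,i=9
  .#.|#  b2=1 t=0,i=1
  ..#|#  b1=1 t=0,i=0
  ...|.  b0=0 t=0,i=3
  bits 11010110 = 214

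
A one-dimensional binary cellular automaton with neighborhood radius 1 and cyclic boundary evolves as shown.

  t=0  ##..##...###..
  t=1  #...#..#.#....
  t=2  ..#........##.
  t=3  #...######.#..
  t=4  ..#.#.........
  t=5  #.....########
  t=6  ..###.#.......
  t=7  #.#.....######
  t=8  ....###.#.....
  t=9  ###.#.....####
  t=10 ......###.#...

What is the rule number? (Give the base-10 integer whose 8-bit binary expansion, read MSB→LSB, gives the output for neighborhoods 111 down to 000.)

9

  ### -> .   bit 7 = 0  t=0,i=10
  ##. -> .   bit 6 = 0  t=0,i=1
  #.# -> .   bit 5 = 0  t=1,i=8
  #.. -> .   bit 4 = 0  t=0,i=2
  .## -> #   bit 3 = 1  t=0,i=0
  .#. -> .   bit 2 = 0  t=1,i=0
  ..# -> .   bit 1 = 0  t=0,i=3
  ... -> #   bit 0 = 1  t=0,i=7
  bits 00001001 = 9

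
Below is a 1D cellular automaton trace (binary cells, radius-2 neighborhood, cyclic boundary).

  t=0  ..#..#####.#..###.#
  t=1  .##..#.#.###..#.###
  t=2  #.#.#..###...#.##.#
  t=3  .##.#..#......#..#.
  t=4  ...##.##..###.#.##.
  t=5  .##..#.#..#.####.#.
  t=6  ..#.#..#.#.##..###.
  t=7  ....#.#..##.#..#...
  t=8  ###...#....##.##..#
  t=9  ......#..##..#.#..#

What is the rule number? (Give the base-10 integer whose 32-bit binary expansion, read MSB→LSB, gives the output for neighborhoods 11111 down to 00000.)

2897483931

  [31] ##### => #  t=0,i=7
  [30] ####. => .  t=0,i=8
  [29] ###.# => #  t=0,i=9
  [28] ###.. => .  t=1,i=11
  [27] ##.## => #  t=1,i=0
  [26] ##.#. => #  t=0,i=10
  [25] ##..# => .  t=1,i=3
  [24] ##... => .  t=2,i=10
  [23] #.### => #  t=1,i=9
  [22] #.##. => .  t=1,i=1
  [21] #.#.# => #  t=1,i=7
  [20] #.#.. => #  t=0,i=11
  [19] #..## => .  t=0,i=4
  [18] #..#. => #  t=0,i=1
  [17] #...# => .  t=2,i=11
  [16] #.... => .  t=3,i=9
  [15] .#### => .  t=0,i=6
  [14] .###. => .  t=0,i=15
  [13] .##.# => .  t=2,i=0
  [12] .##.. => #  t=1,i=2
  [11] .#.## => #  t=1,i=8
  [10] .#.#. => .  t=1,i=6
  [9] .#..# => .  t=0,i=0
  [8] .#... => .  t=3,i=8
  [7] ..### => #  t=0,i=5
  [6] ..##. => .  t=3,i=1
  [5] ..#.# => .  t=1,i=5
  [4] ..#.. => #  t=0,i=2
  [3] ...## => #  t=4,i=2
  [2] ...#. => .  t=2,i=12
  [1] ....# => #  t=3,i=12
  [0] ..... => #  t=3,i=10
  bits 10101100101101000001100010011011 = 2897483931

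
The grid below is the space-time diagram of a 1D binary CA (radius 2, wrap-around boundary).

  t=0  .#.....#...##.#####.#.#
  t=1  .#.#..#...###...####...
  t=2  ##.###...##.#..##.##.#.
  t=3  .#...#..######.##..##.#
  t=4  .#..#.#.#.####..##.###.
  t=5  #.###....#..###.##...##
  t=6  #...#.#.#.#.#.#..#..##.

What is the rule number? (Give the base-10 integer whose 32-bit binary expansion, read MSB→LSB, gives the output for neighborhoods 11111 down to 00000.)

4128586476

  ##### -> #   bit 31 = 1  t=0,i=16
  ####. -> #   bit 30 = 1  t=0,i=17
  ###.# -> #   bit 29 = 1  t=0,i=18
  ###.. -> #   bit 28 = 1  t=1,i=12
  ##.## -> .   bit 27 = 0  t=0,i=13
  ##.#. -> #   bit 26 = 1  t=0,i=19
  ##..# -> #   bit 25 = 1  t=3,i=17
  ##... -> .   bit 24 = 0  t=1,i=13
  #.### -> .   bit 23 = 0  t=0,i=14
  #.##. -> .   bit 22 = 0  t=2,i=0
  #.#.# -> .   bit 21 = 0  t=0,i=20
  #.#.. -> #   bit 20 = 1  t=0,i=1
  #..## -> .   bit 19 = 0  t=2,i=14
  #..#. -> #   bit 18 = 1  t=1,i=5
  #...# -> .   bit 17 = 0  t=0,i=9
  #.... -> #   bit 16 = 1  t=0,i=3
  .#### -> .   bit 15 = 0  t=0,i=15
  .###. -> .   bit 14 = 0  t=1,i=11
  .##.# -> #   bit 13 = 1  t=0,i=12
  .##.. -> #   bit 12 = 1  t=3,i=16
  .#.## -> #   bit 11 = 1  t=2,i=22
  .#.#. -> .   bit 10 = 0  t=0,i=0
  .#..# -> #   bit 9 = 1  t=1,i=4
  .#... -> .   bit 8 = 0  t=0,i=2
  ..### -> #   bit 7 = 1  t=1,i=10
  ..##. -> #   bit 6 = 1  t=0,i=11
  ..#.# -> #   bit 5 = 1  t=1,i=1
  ..#.. -> .   bit 4 = 0  t=0,i=7
  ...## -> #   bit 3 = 1  t=0,i=10
  ...#. -> #   bit 2 = 1  t=0,i=6
  ....# -> .   bit 1 = 0  t=0,i=5
  ..... -> .   bit 0 = 0  t=0,i=4
  bits 11110110000101010011101011101100 = 4128586476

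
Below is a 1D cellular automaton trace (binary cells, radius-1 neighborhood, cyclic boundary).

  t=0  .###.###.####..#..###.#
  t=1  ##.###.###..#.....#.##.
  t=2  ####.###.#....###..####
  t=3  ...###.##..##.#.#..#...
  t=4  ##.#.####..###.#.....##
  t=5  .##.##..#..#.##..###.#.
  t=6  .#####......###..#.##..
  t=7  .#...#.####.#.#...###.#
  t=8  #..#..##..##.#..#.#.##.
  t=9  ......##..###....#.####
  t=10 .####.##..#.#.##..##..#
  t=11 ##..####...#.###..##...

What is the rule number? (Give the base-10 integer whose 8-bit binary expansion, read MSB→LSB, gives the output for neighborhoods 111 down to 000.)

  ###|.  b7=0 t=0,i=2
  ##.|#  b6=1 t=0,i=3
  #.#|#  b5=1 t=0,i=0
  #..|.  b4=0 t=0,i=13
  .##|#  b3=1 t=0,i=1
  .#.|.  b2=0 t=0,i=15
  ..#|.  b1=0 t=0,i=14
  ...|#  b0=1 t=1,i=14
  bits 01101001 = 105

105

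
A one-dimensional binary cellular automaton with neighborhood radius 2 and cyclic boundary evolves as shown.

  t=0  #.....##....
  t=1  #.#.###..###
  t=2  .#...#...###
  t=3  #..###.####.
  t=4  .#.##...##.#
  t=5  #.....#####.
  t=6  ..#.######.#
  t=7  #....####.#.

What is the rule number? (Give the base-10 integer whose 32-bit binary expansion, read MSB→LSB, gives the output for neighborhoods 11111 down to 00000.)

3288590046

  ##### -> #   bit 31 = 1  t=5,i=8
  ####. -> #   bit 30 = 1  t=1,i=11
  ###.# -> .   bit 29 = 0  t=1,i=0
  ###.. -> .   bit 28 = 0  t=1,i=6
  ##.## -> .   bit 27 = 0  t=3,i=6
  ##.#. -> #   bit 26 = 1  t=1,i=1
  ##..# -> .   bit 25 = 0  t=1,i=7
  ##... -> .   bit 24 = 0  t=0,i=8
  #.### -> .   bit 23 = 0  t=1,i=4
  #.##. -> .   bit 22 = 0  t=4,i=3
  #.#.# -> .   bit 21 = 0  t=1,i=2
  #.#.. -> .   bit 20 = 0  t=2,i=1
  #..## -> .   bit 19 = 0  t=1,i=8
  #..#. -> .   bit 18 = 0  t=6,i=1
  #...# -> #   bit 17 = 1  t=2,i=3
  #.... -> #   bit 16 = 1  t=0,i=2
  .#### -> #   bit 15 = 1  t=1,i=10
  .###. -> #   bit 14 = 1  t=1,i=5
  .##.# -> #   bit 13 = 1  t=4,i=9
  .##.. -> .   bit 12 = 0  t=0,i=7
  .#.## -> .   bit 11 = 0  t=1,i=3
  .#.#. -> #   bit 10 = 1  t=4,i=0
  .#..# -> #   bit 9 = 1  t=3,i=1
  .#... -> .   bit 8 = 0  t=0,i=1
  ..### -> #   bit 7 = 1  t=1,i=9
  ..##. -> #   bit 6 = 1  t=0,i=6
  ..#.# -> .   bit 5 = 0  t=6,i=2
  ..#.. -> #   bit 4 = 1  t=0,i=0
  ...## -> #   bit 3 = 1  t=0,i=5
  ...#. -> #   bit 2 = 1  t=0,i=11
  ....# -> #   bit 1 = 1  t=0,i=4
  ..... -> .   bit 0 = 0  t=0,i=3
  bits 11000100000000111110011011011110 = 3288590046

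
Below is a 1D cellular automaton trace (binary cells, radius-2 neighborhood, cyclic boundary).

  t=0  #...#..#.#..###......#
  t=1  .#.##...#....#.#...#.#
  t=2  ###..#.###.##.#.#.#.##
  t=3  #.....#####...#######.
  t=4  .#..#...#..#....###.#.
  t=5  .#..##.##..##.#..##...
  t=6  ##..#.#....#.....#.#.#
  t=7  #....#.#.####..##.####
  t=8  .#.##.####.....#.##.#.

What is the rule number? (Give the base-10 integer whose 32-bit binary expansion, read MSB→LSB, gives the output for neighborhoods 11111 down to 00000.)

  #####|#  b31=1 t=2,i=0
  ####.|.  b30=0 t=2,i=1
  ###.#|#  b29=1 t=2,i=9
  ###..|.  b28=0 t=0,i=14
  ##.##|#  b27=1 t=2,i=10
  ##.#.|.  b26=0 t=2,i=13
  ##..#|.  b25=0 t=2,i=3
  ##...|#  b24=1 t=0,i=1
  #.###|#  b23=1 t=2,i=7
  #.##.|.  b22=0 t=1,i=3
  #.#.#|#  b21=1 t=1,i=1
  #.#..|.  b20=0 t=0,i=9
  #..##|.  b19=0 t=0,i=11
  #..#.|.  b18=0 t=0,i=6
  #...#|.  b17=0 t=0,i=2
  #....|.  b16=0 t=0,i=16
  .####|.  b15=0 t=2,i=21
  .###.|#  b14=1 t=0,i=13
  .##.#|.  b13=0 t=2,i=12
  .##..|.  b12=0 t=0,i=0
  .#.##|#  b11=1 t=1,i=2
  .#.#.|#  b10=1 t=0,i=8
  .#..#|.  b9=0 t=0,i=5
  .#...|#  b8=1 t=1,i=9
  ..###|.  b7=0 t=0,i=12
  ..##.|#  b6=1 t=0,i=21
  ..#.#|.  b5=0 t=0,i=7
  ..#..|#  b4=1 t=0,i=4
  ...##|.  b3=0 t=0,i=20
  ...#.|#  b2=1 t=0,i=3
  ....#|#  b1=1 t=0,i=19
  .....|.  b0=0 t=0,i=17
  bits 10101001101000000100110101010110 = 2845855062

2845855062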